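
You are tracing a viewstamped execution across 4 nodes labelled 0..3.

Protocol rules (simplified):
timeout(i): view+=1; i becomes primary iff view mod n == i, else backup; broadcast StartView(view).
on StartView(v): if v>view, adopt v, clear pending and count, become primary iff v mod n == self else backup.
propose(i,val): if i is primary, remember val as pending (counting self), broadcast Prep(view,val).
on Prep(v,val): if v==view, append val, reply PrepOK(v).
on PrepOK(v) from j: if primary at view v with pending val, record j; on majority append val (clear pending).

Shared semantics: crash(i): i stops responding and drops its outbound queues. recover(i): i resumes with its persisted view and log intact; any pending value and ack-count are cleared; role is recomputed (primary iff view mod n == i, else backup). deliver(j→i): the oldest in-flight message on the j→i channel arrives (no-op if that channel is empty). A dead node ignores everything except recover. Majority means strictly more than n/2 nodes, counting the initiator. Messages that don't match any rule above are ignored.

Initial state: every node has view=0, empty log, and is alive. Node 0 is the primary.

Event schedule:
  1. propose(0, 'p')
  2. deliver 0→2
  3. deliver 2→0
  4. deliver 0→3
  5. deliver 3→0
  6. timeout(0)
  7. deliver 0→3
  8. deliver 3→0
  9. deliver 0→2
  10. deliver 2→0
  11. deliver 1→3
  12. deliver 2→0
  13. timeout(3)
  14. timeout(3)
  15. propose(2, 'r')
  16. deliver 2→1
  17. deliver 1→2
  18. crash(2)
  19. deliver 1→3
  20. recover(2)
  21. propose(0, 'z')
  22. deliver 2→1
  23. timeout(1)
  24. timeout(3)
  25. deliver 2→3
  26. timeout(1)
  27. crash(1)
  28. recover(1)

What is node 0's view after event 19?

1

1. propose(0,'p'):  nop
2. deliver 0→2:  <2:back v0 p>
3. deliver 2→0:  nop
4. deliver 0→3:  <3:back v0 p>
5. deliver 3→0:  <0:prim v0 p>
6. timeout(0):  <0:back v1 p>
7. deliver 0→3:  <3:back v1 p>
8. deliver 3→0:  nop
9. deliver 0→2:  <2:back v1 p>
10. deliver 2→0:  nop
11. deliver 1→3:  nop
12. deliver 2→0:  nop
13. timeout(3):  <3:back v2 p>
14. timeout(3):  <3:prim v3 p>
15. propose(2,'r'):  nop
16. deliver 2→1:  nop
17. deliver 1→2:  nop
18. crash(2):  <2:✗back v1 p>
19. deliver 1→3:  nop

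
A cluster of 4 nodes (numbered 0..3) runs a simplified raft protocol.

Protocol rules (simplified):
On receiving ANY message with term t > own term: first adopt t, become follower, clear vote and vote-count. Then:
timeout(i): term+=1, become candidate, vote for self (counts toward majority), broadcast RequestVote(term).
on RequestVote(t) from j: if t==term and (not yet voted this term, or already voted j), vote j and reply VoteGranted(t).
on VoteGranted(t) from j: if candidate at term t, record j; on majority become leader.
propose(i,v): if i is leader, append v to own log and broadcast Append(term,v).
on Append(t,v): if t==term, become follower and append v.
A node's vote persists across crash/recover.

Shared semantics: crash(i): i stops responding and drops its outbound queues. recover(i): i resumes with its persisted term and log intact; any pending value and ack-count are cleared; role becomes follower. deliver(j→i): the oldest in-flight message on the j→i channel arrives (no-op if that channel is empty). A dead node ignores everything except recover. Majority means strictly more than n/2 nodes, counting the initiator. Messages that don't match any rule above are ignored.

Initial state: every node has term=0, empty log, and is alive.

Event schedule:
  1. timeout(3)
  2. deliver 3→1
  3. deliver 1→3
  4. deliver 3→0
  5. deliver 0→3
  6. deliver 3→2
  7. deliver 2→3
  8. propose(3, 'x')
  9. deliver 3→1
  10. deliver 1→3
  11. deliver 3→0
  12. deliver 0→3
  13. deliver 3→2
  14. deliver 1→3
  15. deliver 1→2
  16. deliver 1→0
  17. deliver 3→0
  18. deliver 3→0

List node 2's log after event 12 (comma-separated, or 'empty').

e1 timeout(3): 3[cand,t=1,-]
e2 deliver 3→1: 1[foll,t=1,-]
e3 deliver 1→3: ·
e4 deliver 3→0: 0[foll,t=1,-]
e5 deliver 0→3: 3[lead,t=1,-]
e6 deliver 3→2: 2[foll,t=1,-]
e7 deliver 2→3: ·
e8 propose(3,'x'): 3[lead,t=1,x]
e9 deliver 3→1: 1[foll,t=1,x]
e10 deliver 1→3: ·
e11 deliver 3→0: 0[foll,t=1,x]
e12 deliver 0→3: ·

empty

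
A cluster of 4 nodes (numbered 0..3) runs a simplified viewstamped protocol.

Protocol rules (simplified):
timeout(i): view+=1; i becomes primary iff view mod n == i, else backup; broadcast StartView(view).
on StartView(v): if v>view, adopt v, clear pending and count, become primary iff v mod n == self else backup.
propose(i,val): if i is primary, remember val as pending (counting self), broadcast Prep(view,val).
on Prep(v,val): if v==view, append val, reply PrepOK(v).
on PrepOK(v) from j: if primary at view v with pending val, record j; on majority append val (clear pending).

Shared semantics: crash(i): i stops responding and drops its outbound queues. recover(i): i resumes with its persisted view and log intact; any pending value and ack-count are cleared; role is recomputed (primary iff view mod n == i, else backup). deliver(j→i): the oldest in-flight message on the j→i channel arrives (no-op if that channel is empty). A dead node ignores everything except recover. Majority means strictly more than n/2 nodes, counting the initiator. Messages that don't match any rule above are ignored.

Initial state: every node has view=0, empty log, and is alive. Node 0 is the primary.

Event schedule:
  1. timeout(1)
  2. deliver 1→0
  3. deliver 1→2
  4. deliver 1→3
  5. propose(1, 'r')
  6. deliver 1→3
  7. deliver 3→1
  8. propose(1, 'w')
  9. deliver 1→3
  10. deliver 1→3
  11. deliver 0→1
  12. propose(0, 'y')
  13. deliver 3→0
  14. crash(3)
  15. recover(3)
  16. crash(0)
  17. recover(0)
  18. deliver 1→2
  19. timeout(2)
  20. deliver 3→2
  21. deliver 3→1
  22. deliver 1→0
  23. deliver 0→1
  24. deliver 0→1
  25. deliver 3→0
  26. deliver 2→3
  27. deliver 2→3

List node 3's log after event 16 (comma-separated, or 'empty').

r,w

step 1 timeout(1): 1={prim,v=1,log=-}
step 2 deliver 1→0: 0={back,v=1,log=-}
step 3 deliver 1→2: 2={back,v=1,log=-}
step 4 deliver 1→3: 3={back,v=1,log=-}
step 5 propose(1,'r'): —
step 6 deliver 1→3: 3={back,v=1,log=r}
step 7 deliver 3→1: —
step 8 propose(1,'w'): —
step 9 deliver 1→3: 3={back,v=1,log=r,w}
step 10 deliver 1→3: —
step 11 deliver 0→1: —
step 12 propose(0,'y'): —
step 13 deliver 3→0: —
step 14 crash(3): 3={✗back,v=1,log=r,w}
step 15 recover(3): 3={back,v=1,log=r,w}
step 16 crash(0): 0={✗back,v=1,log=-}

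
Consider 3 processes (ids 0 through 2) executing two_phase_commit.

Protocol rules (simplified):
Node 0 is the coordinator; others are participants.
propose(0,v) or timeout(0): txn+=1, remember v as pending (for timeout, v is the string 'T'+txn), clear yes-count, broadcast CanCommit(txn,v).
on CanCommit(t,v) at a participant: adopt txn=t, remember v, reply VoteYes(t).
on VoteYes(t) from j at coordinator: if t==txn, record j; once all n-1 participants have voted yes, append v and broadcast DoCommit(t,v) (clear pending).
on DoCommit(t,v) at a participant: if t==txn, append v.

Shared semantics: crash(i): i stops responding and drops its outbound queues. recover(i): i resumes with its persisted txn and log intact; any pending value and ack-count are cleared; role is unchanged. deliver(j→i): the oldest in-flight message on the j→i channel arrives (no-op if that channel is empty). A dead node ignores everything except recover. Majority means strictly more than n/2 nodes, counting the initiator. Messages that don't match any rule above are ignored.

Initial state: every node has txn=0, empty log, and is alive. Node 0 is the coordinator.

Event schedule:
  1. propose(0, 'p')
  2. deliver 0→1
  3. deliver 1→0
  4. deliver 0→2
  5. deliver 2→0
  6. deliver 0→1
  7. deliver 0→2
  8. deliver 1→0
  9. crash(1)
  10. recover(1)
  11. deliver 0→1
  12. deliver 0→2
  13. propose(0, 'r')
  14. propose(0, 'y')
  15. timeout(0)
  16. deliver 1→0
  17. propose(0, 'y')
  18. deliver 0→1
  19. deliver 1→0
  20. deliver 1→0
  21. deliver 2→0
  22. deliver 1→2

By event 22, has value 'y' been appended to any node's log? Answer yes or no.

step 1 propose(0,'p'): 0={coor,t=1,log=-}
step 2 deliver 0→1: 1={part,t=1,log=-}
step 3 deliver 1→0: —
step 4 deliver 0→2: 2={part,t=1,log=-}
step 5 deliver 2→0: 0={coor,t=1,log=p}
step 6 deliver 0→1: 1={part,t=1,log=p}
step 7 deliver 0→2: 2={part,t=1,log=p}
step 8 deliver 1→0: —
step 9 crash(1): 1={✗part,t=1,log=p}
step 10 recover(1): 1={part,t=1,log=p}
step 11 deliver 0→1: —
step 12 deliver 0→2: —
step 13 propose(0,'r'): 0={coor,t=2,log=p}
step 14 propose(0,'y'): 0={coor,t=3,log=p}
step 15 timeout(0): 0={coor,t=4,log=p}
step 16 deliver 1→0: —
step 17 propose(0,'y'): 0={coor,t=5,log=p}
step 18 deliver 0→1: 1={part,t=2,log=p}
step 19 deliver 1→0: —
step 20 deliver 1→0: —
step 21 deliver 2→0: —
step 22 deliver 1→2: —

no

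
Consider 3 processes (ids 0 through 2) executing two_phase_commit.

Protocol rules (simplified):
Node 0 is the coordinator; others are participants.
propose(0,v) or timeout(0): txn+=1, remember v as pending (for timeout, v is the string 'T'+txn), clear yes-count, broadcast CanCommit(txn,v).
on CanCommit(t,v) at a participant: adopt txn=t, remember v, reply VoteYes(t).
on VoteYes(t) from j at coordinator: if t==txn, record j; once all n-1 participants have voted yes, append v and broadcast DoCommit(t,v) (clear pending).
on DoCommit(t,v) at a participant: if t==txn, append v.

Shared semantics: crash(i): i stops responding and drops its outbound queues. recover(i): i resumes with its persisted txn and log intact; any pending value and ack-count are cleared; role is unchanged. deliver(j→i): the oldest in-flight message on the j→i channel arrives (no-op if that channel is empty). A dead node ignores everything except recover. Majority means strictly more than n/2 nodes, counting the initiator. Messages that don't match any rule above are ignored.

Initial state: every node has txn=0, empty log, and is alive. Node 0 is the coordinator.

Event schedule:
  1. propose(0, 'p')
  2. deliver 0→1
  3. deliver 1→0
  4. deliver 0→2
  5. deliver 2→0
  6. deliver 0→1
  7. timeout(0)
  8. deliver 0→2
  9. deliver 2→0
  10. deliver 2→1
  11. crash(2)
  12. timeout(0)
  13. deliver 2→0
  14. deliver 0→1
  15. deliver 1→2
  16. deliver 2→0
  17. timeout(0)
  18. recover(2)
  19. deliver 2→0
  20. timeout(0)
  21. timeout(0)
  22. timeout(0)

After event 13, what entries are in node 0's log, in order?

1. propose(0,'p'):  <0:coor t1 ->
2. deliver 0→1:  <1:part t1 ->
3. deliver 1→0:  nop
4. deliver 0→2:  <2:part t1 ->
5. deliver 2→0:  <0:coor t1 p>
6. deliver 0→1:  <1:part t1 p>
7. timeout(0):  <0:coor t2 p>
8. deliver 0→2:  <2:part t1 p>
9. deliver 2→0:  nop
10. deliver 2→1:  nop
11. crash(2):  <2:✗part t1 p>
12. timeout(0):  <0:coor t3 p>
13. deliver 2→0:  nop

p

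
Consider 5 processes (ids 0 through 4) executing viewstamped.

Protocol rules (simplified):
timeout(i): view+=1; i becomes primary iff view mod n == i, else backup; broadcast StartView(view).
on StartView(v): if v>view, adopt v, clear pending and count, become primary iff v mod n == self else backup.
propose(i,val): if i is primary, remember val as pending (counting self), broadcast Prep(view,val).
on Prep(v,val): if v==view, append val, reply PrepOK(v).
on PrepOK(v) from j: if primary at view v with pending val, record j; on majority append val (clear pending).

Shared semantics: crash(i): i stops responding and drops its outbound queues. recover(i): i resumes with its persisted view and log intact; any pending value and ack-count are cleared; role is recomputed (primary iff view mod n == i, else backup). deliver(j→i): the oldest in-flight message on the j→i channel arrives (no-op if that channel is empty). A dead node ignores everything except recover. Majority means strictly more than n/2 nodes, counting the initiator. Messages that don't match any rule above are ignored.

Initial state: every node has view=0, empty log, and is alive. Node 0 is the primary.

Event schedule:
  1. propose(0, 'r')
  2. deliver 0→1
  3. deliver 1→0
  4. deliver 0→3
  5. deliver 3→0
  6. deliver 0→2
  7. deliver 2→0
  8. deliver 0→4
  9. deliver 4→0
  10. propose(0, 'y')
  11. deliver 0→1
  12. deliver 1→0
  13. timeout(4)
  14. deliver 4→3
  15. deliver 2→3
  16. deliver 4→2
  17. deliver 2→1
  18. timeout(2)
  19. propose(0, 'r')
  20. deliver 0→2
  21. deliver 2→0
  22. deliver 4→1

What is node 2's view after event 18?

[1] propose(0,'r') → ∅
[2] deliver 0→1 → N1(back v0 [r])
[3] deliver 1→0 → ∅
[4] deliver 0→3 → N3(back v0 [r])
[5] deliver 3→0 → N0(prim v0 [r])
[6] deliver 0→2 → N2(back v0 [r])
[7] deliver 2→0 → ∅
[8] deliver 0→4 → N4(back v0 [r])
[9] deliver 4→0 → ∅
[10] propose(0,'y') → ∅
[11] deliver 0→1 → N1(back v0 [r,y])
[12] deliver 1→0 → ∅
[13] timeout(4) → N4(back v1 [r])
[14] deliver 4→3 → N3(back v1 [r])
[15] deliver 2→3 → ∅
[16] deliver 4→2 → N2(back v1 [r])
[17] deliver 2→1 → ∅
[18] timeout(2) → N2(prim v2 [r])

2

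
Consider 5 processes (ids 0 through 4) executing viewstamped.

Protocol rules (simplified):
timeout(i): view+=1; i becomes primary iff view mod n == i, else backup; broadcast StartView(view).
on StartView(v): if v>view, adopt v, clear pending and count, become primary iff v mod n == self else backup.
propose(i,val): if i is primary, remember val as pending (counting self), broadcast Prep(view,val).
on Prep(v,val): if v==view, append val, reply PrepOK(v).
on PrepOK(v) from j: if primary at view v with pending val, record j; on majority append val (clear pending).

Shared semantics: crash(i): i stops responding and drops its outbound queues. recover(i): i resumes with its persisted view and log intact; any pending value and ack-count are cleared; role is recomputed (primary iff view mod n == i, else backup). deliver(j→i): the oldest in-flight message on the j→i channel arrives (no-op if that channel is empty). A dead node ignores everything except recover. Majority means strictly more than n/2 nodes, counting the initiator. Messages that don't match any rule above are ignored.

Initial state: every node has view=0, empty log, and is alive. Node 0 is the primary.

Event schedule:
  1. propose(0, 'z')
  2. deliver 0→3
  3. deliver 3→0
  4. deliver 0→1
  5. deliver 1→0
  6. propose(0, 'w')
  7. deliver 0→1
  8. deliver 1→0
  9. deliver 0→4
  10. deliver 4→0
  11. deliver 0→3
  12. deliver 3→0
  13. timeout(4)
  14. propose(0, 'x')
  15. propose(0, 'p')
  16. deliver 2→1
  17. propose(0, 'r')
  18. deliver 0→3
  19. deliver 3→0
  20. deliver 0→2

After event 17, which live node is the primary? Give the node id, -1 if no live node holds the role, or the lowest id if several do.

0

1. propose(0,'z'):  nop
2. deliver 0→3:  <3:back v0 z>
3. deliver 3→0:  nop
4. deliver 0→1:  <1:back v0 z>
5. deliver 1→0:  <0:prim v0 z>
6. propose(0,'w'):  nop
7. deliver 0→1:  <1:back v0 z,w>
8. deliver 1→0:  nop
9. deliver 0→4:  <4:back v0 z>
10. deliver 4→0:  <0:prim v0 z,w>
11. deliver 0→3:  <3:back v0 z,w>
12. deliver 3→0:  nop
13. timeout(4):  <4:back v1 z>
14. propose(0,'x'):  nop
15. propose(0,'p'):  nop
16. deliver 2→1:  nop
17. propose(0,'r'):  nop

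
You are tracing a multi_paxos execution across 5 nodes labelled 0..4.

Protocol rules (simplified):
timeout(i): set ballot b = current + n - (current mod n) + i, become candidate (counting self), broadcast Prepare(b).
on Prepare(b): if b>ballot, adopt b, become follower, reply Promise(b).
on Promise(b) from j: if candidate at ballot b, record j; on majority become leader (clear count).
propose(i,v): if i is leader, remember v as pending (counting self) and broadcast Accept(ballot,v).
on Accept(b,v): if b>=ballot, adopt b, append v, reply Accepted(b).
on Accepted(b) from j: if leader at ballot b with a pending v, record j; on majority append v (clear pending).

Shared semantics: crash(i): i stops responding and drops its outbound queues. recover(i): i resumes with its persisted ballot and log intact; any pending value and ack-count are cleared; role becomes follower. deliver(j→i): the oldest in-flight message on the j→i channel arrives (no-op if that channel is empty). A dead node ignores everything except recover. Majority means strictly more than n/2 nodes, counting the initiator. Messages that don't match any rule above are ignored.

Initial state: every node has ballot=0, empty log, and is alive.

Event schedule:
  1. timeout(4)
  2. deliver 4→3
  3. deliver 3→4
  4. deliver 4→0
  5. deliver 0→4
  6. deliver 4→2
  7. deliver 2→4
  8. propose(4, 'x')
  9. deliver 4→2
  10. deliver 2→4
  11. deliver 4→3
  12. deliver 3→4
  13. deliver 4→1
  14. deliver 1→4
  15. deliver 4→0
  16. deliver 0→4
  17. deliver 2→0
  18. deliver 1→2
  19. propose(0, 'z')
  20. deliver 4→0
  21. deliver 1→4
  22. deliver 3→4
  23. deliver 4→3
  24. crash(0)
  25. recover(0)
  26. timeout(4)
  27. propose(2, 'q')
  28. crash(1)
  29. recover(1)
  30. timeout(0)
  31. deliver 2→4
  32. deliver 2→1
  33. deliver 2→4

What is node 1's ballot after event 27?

[1] timeout(4) → N4(cand b9 [-])
[2] deliver 4→3 → N3(foll b9 [-])
[3] deliver 3→4 → ∅
[4] deliver 4→0 → N0(foll b9 [-])
[5] deliver 0→4 → N4(lead b9 [-])
[6] deliver 4→2 → N2(foll b9 [-])
[7] deliver 2→4 → ∅
[8] propose(4,'x') → ∅
[9] deliver 4→2 → N2(foll b9 [x])
[10] deliver 2→4 → ∅
[11] deliver 4→3 → N3(foll b9 [x])
[12] deliver 3→4 → N4(lead b9 [x])
[13] deliver 4→1 → N1(foll b9 [-])
[14] deliver 1→4 → ∅
[15] deliver 4→0 → N0(foll b9 [x])
[16] deliver 0→4 → ∅
[17] deliver 2→0 → ∅
[18] deliver 1→2 → ∅
[19] propose(0,'z') → ∅
[20] deliver 4→0 → ∅
[21] deliver 1→4 → ∅
[22] deliver 3→4 → ∅
[23] deliver 4→3 → ∅
[24] crash(0) → N0(✗foll b9 [x])
[25] recover(0) → N0(foll b9 [x])
[26] timeout(4) → N4(cand b14 [x])
[27] propose(2,'q') → ∅

9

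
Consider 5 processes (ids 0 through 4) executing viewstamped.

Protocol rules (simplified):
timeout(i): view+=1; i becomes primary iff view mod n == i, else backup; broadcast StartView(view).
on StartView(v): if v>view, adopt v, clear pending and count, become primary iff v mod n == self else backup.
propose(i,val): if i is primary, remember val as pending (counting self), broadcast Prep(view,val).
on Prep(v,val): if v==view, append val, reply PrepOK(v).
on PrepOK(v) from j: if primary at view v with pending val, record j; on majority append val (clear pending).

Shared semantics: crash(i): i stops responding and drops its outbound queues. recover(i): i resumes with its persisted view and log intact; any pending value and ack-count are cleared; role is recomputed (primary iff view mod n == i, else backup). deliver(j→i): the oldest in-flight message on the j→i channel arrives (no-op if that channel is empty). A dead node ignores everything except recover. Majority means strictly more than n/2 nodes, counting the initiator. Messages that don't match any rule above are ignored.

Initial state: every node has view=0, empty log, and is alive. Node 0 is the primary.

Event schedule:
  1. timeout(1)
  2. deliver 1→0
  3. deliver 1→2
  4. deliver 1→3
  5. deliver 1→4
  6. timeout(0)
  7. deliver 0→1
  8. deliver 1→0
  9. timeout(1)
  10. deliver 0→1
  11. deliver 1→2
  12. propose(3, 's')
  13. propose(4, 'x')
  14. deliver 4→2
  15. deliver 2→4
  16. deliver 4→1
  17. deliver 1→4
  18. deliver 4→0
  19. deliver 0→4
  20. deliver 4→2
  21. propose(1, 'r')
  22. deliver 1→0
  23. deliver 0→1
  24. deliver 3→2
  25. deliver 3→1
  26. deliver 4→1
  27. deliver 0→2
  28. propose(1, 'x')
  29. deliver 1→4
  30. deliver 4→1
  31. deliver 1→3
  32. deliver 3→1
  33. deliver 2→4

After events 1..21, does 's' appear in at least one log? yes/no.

after 1 — timeout(1): n1:prim/v1/[-]
after 2 — deliver 1→0: n0:back/v1/[-]
after 3 — deliver 1→2: n2:back/v1/[-]
after 4 — deliver 1→3: n3:back/v1/[-]
after 5 — deliver 1→4: n4:back/v1/[-]
after 6 — timeout(0): n0:back/v2/[-]
after 7 — deliver 0→1: n1:back/v2/[-]
after 8 — deliver 1→0: ·
after 9 — timeout(1): n1:back/v3/[-]
after 10 — deliver 0→1: ·
after 11 — deliver 1→2: n2:back/v3/[-]
after 12 — propose(3,'s'): ·
after 13 — propose(4,'x'): ·
after 14 — deliver 4→2: ·
after 15 — deliver 2→4: ·
after 16 — deliver 4→1: ·
after 17 — deliver 1→4: n4:back/v3/[-]
after 18 — deliver 4→0: ·
after 19 — deliver 0→4: ·
after 20 — deliver 4→2: ·
after 21 — propose(1,'r'): ·

no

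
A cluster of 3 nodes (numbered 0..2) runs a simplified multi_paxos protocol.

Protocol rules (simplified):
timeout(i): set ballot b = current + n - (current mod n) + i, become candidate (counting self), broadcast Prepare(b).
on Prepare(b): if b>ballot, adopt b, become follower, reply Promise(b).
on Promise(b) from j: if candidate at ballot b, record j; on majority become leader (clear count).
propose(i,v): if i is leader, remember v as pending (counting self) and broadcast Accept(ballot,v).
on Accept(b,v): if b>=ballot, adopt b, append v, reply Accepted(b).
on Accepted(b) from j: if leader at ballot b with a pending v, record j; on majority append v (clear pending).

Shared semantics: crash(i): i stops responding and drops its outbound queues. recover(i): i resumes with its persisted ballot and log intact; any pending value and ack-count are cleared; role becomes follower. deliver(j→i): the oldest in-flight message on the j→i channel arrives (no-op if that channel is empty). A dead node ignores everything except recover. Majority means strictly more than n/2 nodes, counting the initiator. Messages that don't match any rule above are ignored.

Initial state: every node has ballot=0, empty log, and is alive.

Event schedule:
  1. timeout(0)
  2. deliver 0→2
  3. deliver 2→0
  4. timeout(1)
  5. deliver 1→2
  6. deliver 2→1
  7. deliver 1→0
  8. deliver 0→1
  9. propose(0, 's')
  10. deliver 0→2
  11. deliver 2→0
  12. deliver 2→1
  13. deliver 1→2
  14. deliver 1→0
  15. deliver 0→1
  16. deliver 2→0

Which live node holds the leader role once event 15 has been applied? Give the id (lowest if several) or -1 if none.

after 1 — timeout(0): n0:cand/b3/[-]
after 2 — deliver 0→2: n2:foll/b3/[-]
after 3 — deliver 2→0: n0:lead/b3/[-]
after 4 — timeout(1): n1:cand/b4/[-]
after 5 — deliver 1→2: n2:foll/b4/[-]
after 6 — deliver 2→1: n1:lead/b4/[-]
after 7 — deliver 1→0: n0:foll/b4/[-]
after 8 — deliver 0→1: ·
after 9 — propose(0,'s'): ·
after 10 — deliver 0→2: ·
after 11 — deliver 2→0: ·
after 12 — deliver 2→1: ·
after 13 — deliver 1→2: ·
after 14 — deliver 1→0: ·
after 15 — deliver 0→1: ·

1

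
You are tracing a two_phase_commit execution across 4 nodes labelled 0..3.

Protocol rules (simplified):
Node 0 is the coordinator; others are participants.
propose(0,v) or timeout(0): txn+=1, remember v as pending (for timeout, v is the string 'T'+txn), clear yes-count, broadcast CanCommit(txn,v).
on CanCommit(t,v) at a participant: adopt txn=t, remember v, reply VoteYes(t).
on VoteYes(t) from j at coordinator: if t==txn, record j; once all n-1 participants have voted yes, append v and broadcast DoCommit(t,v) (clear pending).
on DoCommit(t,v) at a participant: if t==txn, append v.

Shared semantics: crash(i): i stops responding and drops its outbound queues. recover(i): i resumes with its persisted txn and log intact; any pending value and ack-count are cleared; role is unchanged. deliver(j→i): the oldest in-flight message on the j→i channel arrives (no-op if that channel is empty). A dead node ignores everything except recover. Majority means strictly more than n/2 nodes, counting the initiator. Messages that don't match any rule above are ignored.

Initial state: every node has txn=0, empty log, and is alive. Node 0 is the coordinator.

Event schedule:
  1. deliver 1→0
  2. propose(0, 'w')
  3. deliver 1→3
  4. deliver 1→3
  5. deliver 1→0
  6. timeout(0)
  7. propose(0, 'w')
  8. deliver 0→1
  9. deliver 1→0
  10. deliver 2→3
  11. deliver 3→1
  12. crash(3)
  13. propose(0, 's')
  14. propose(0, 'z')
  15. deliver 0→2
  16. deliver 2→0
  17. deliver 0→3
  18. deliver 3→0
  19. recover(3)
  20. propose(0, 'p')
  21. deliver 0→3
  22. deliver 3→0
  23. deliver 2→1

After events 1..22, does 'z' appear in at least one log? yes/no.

e1 deliver 1→0: ·
e2 propose(0,'w'): 0[coor,t=1,-]
e3 deliver 1→3: ·
e4 deliver 1→3: ·
e5 deliver 1→0: ·
e6 timeout(0): 0[coor,t=2,-]
e7 propose(0,'w'): 0[coor,t=3,-]
e8 deliver 0→1: 1[part,t=1,-]
e9 deliver 1→0: ·
e10 deliver 2→3: ·
e11 deliver 3→1: ·
e12 crash(3): 3[✗part,t=0,-]
e13 propose(0,'s'): 0[coor,t=4,-]
e14 propose(0,'z'): 0[coor,t=5,-]
e15 deliver 0→2: 2[part,t=1,-]
e16 deliver 2→0: ·
e17 deliver 0→3: ·
e18 deliver 3→0: ·
e19 recover(3): 3[part,t=0,-]
e20 propose(0,'p'): 0[coor,t=6,-]
e21 deliver 0→3: 3[part,t=1,-]
e22 deliver 3→0: ·

no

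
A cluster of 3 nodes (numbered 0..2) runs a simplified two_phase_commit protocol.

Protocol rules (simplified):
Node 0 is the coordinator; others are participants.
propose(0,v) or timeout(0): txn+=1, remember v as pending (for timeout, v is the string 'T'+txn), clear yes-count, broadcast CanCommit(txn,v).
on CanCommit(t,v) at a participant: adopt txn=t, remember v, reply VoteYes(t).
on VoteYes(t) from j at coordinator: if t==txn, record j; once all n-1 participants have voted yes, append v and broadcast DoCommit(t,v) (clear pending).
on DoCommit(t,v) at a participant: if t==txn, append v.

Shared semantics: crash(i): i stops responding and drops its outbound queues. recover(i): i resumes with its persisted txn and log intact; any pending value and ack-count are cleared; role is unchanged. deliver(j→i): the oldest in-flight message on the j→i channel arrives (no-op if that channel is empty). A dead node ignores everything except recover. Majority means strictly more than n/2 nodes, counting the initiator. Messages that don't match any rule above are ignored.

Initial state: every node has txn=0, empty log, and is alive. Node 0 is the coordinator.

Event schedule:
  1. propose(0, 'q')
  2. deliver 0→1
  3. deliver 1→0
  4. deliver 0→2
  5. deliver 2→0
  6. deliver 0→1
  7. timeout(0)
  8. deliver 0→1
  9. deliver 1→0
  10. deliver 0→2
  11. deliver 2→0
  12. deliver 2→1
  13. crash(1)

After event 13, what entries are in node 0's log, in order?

e1 propose(0,'q'): 0[coor,t=1,-]
e2 deliver 0→1: 1[part,t=1,-]
e3 deliver 1→0: ·
e4 deliver 0→2: 2[part,t=1,-]
e5 deliver 2→0: 0[coor,t=1,q]
e6 deliver 0→1: 1[part,t=1,q]
e7 timeout(0): 0[coor,t=2,q]
e8 deliver 0→1: 1[part,t=2,q]
e9 deliver 1→0: ·
e10 deliver 0→2: 2[part,t=1,q]
e11 deliver 2→0: ·
e12 deliver 2→1: ·
e13 crash(1): 1[✗part,t=2,q]

q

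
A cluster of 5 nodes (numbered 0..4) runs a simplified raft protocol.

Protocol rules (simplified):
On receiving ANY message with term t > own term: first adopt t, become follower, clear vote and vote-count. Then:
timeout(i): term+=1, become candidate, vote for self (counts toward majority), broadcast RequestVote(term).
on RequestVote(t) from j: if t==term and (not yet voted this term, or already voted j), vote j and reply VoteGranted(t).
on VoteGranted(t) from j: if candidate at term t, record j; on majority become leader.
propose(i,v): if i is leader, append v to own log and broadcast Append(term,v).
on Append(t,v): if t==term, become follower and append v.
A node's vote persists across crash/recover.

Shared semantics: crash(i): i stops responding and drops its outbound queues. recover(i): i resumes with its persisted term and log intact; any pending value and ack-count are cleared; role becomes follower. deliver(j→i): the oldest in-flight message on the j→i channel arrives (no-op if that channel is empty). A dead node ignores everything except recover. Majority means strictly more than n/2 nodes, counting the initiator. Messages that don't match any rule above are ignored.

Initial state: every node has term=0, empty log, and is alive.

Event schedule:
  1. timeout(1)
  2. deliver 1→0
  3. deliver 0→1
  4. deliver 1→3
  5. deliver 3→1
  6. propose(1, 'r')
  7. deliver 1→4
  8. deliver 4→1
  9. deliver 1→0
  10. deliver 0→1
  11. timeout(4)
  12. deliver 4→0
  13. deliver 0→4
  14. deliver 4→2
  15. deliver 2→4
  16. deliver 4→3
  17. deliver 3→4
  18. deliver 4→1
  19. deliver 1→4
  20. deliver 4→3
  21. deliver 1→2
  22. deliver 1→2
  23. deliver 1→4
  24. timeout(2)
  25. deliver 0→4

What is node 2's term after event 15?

step 1 timeout(1): 1={cand,t=1,log=-}
step 2 deliver 1→0: 0={foll,t=1,log=-}
step 3 deliver 0→1: —
step 4 deliver 1→3: 3={foll,t=1,log=-}
step 5 deliver 3→1: 1={lead,t=1,log=-}
step 6 propose(1,'r'): 1={lead,t=1,log=r}
step 7 deliver 1→4: 4={foll,t=1,log=-}
step 8 deliver 4→1: —
step 9 deliver 1→0: 0={foll,t=1,log=r}
step 10 deliver 0→1: —
step 11 timeout(4): 4={cand,t=2,log=-}
step 12 deliver 4→0: 0={foll,t=2,log=r}
step 13 deliver 0→4: —
step 14 deliver 4→2: 2={foll,t=2,log=-}
step 15 deliver 2→4: 4={lead,t=2,log=-}

2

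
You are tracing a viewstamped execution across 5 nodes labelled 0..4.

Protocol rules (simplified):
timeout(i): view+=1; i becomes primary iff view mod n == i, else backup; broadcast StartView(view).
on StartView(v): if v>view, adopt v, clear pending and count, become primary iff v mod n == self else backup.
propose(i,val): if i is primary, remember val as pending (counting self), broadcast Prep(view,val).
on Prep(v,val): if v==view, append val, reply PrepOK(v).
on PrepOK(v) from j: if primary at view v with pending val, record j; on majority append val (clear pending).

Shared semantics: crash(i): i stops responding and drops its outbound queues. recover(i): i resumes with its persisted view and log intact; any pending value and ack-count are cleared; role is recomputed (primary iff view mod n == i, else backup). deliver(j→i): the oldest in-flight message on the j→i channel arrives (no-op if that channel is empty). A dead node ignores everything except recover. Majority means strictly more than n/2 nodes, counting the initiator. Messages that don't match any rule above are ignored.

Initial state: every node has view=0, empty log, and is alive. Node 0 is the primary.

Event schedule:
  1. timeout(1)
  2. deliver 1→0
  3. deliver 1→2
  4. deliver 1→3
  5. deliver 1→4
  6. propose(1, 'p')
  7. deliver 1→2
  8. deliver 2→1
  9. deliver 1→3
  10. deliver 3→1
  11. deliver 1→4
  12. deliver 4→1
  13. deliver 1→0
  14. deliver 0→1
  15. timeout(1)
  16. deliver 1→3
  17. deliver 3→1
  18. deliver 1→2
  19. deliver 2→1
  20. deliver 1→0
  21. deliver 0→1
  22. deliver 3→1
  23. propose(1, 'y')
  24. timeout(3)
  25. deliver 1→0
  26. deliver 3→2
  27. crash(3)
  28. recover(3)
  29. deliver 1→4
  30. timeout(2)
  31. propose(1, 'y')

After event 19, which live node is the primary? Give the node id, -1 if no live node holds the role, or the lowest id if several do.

step 1 timeout(1): 1={prim,v=1,log=-}
step 2 deliver 1→0: 0={back,v=1,log=-}
step 3 deliver 1→2: 2={back,v=1,log=-}
step 4 deliver 1→3: 3={back,v=1,log=-}
step 5 deliver 1→4: 4={back,v=1,log=-}
step 6 propose(1,'p'): —
step 7 deliver 1→2: 2={back,v=1,log=p}
step 8 deliver 2→1: —
step 9 deliver 1→3: 3={back,v=1,log=p}
step 10 deliver 3→1: 1={prim,v=1,log=p}
step 11 deliver 1→4: 4={back,v=1,log=p}
step 12 deliver 4→1: —
step 13 deliver 1→0: 0={back,v=1,log=p}
step 14 deliver 0→1: —
step 15 timeout(1): 1={back,v=2,log=p}
step 16 deliver 1→3: 3={back,v=2,log=p}
step 17 deliver 3→1: —
step 18 deliver 1→2: 2={prim,v=2,log=p}
step 19 deliver 2→1: —

2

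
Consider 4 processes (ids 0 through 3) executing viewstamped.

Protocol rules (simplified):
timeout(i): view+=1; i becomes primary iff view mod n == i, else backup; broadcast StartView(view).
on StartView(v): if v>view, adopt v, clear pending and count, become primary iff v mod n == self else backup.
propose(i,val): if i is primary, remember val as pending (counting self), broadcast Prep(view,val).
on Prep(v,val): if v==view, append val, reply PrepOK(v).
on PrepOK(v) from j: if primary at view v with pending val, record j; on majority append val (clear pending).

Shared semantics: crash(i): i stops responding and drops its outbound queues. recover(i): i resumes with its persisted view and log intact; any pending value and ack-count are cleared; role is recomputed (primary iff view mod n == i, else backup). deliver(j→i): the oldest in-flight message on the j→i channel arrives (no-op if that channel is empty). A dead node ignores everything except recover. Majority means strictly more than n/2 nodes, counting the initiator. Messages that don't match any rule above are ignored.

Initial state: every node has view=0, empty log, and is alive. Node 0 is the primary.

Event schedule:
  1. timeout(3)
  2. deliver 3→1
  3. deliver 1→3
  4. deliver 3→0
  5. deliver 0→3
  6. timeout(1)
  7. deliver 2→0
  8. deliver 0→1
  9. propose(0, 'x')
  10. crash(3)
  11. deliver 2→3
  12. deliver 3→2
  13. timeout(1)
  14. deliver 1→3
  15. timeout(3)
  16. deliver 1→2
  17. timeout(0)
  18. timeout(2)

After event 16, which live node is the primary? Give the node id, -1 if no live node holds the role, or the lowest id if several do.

step 1 timeout(3): 3={back,v=1,log=-}
step 2 deliver 3→1: 1={prim,v=1,log=-}
step 3 deliver 1→3: —
step 4 deliver 3→0: 0={back,v=1,log=-}
step 5 deliver 0→3: —
step 6 timeout(1): 1={back,v=2,log=-}
step 7 deliver 2→0: —
step 8 deliver 0→1: —
step 9 propose(0,'x'): —
step 10 crash(3): 3={✗back,v=1,log=-}
step 11 deliver 2→3: —
step 12 deliver 3→2: —
step 13 timeout(1): 1={back,v=3,log=-}
step 14 deliver 1→3: —
step 15 timeout(3): —
step 16 deliver 1→2: 2={prim,v=2,log=-}

2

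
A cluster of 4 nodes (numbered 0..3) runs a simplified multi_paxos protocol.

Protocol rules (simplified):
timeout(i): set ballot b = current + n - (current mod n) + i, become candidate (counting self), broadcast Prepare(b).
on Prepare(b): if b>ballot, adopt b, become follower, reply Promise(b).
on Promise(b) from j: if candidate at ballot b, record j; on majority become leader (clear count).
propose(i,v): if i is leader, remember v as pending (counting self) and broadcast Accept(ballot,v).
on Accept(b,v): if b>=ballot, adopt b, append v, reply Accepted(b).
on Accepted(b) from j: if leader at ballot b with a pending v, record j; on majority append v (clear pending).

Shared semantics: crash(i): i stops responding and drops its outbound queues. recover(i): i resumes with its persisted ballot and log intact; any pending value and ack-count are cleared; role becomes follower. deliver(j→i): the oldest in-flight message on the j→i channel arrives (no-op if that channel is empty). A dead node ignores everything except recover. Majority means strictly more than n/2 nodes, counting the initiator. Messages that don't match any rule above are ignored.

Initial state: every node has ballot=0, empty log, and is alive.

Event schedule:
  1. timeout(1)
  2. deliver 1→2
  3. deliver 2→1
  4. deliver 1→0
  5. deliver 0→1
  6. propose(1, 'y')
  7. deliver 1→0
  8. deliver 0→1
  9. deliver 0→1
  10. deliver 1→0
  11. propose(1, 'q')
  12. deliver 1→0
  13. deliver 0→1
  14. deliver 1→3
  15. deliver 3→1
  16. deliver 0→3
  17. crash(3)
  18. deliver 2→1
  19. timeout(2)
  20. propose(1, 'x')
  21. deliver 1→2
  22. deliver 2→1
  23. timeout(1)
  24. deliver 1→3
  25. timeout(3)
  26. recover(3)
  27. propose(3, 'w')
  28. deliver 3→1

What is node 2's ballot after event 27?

10

1. timeout(1):  <1:cand b5 ->
2. deliver 1→2:  <2:foll b5 ->
3. deliver 2→1:  nop
4. deliver 1→0:  <0:foll b5 ->
5. deliver 0→1:  <1:lead b5 ->
6. propose(1,'y'):  nop
7. deliver 1→0:  <0:foll b5 y>
8. deliver 0→1:  nop
9. deliver 0→1:  nop
10. deliver 1→0:  nop
11. propose(1,'q'):  nop
12. deliver 1→0:  <0:foll b5 y,q>
13. deliver 0→1:  nop
14. deliver 1→3:  <3:foll b5 ->
15. deliver 3→1:  nop
16. deliver 0→3:  nop
17. crash(3):  <3:✗foll b5 ->
18. deliver 2→1:  nop
19. timeout(2):  <2:cand b10 ->
20. propose(1,'x'):  nop
21. deliver 1→2:  nop
22. deliver 2→1:  <1:foll b10 ->
23. timeout(1):  <1:cand b13 ->
24. deliver 1→3:  nop
25. timeout(3):  nop
26. recover(3):  <3:foll b5 ->
27. propose(3,'w'):  nop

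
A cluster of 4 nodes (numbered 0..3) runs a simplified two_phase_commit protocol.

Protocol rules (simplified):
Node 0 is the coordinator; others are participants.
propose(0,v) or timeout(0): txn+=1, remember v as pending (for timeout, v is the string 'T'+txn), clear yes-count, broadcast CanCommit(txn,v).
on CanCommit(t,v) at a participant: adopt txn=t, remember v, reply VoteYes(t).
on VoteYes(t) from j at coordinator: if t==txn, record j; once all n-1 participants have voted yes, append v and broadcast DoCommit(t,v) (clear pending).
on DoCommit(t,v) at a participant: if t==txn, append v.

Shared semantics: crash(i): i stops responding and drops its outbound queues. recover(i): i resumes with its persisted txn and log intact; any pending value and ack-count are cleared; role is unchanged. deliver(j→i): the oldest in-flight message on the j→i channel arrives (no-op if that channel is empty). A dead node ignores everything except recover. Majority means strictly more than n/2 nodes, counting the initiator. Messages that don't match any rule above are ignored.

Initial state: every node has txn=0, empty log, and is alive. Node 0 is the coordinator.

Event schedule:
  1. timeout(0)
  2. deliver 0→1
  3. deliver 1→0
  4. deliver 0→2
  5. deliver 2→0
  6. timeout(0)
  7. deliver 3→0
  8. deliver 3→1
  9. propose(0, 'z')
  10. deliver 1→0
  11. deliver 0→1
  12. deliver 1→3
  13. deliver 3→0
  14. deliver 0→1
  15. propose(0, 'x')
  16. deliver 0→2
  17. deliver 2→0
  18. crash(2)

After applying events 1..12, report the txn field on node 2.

after 1 — timeout(0): n0:coor/t1/[-]
after 2 — deliver 0→1: n1:part/t1/[-]
after 3 — deliver 1→0: ·
after 4 — deliver 0→2: n2:part/t1/[-]
after 5 — deliver 2→0: ·
after 6 — timeout(0): n0:coor/t2/[-]
after 7 — deliver 3→0: ·
after 8 — deliver 3→1: ·
after 9 — propose(0,'z'): n0:coor/t3/[-]
after 10 — deliver 1→0: ·
after 11 — deliver 0→1: n1:part/t2/[-]
after 12 — deliver 1→3: ·

1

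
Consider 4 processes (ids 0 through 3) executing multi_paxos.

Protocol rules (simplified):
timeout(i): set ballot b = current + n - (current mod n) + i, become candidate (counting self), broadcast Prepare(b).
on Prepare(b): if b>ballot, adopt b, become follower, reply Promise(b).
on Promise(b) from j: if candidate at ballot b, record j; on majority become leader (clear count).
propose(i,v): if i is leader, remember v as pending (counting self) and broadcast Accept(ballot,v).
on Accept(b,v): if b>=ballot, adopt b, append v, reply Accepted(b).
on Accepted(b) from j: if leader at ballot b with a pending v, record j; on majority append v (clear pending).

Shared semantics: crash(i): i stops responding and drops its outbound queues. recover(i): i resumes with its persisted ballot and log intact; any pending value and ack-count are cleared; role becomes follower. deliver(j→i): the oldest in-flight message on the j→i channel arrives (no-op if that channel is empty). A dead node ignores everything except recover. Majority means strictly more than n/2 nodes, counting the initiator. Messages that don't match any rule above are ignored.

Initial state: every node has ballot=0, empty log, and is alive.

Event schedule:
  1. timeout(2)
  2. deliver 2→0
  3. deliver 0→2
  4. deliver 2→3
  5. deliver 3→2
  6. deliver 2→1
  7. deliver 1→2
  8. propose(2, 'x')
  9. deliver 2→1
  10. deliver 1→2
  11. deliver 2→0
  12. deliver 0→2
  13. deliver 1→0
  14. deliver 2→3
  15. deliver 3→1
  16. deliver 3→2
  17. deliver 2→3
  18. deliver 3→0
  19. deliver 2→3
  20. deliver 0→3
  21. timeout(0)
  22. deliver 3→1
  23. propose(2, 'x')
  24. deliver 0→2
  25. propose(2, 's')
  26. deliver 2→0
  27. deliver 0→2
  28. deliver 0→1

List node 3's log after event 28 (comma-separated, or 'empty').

x

1. timeout(2):  <2:cand b6 ->
2. deliver 2→0:  <0:foll b6 ->
3. deliver 0→2:  nop
4. deliver 2→3:  <3:foll b6 ->
5. deliver 3→2:  <2:lead b6 ->
6. deliver 2→1:  <1:foll b6 ->
7. deliver 1→2:  nop
8. propose(2,'x'):  nop
9. deliver 2→1:  <1:foll b6 x>
10. deliver 1→2:  nop
11. deliver 2→0:  <0:foll b6 x>
12. deliver 0→2:  <2:lead b6 x>
13. deliver 1→0:  nop
14. deliver 2→3:  <3:foll b6 x>
15. deliver 3→1:  nop
16. deliver 3→2:  nop
17. deliver 2→3:  nop
18. deliver 3→0:  nop
19. deliver 2→3:  nop
20. deliver 0→3:  nop
21. timeout(0):  <0:cand b8 x>
22. deliver 3→1:  nop
23. propose(2,'x'):  nop
24. deliver 0→2:  <2:foll b8 x>
25. propose(2,'s'):  nop
26. deliver 2→0:  nop
27. deliver 0→2:  nop
28. deliver 0→1:  <1:foll b8 x>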